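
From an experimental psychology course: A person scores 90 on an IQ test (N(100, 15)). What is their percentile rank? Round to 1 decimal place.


z = (IQ - mean) / SD
z = (90 - 100) / 15 = -0.6667
Percentile = Phi(-0.6667) * 100
Phi(-0.6667) = 0.252482
= 25.2


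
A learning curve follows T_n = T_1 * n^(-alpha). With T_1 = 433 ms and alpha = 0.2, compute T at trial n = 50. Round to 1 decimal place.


T_n = 433 * 50^(-0.2)
50^(-0.2) = 0.457305
T_n = 433 * 0.457305
= 198.0 ms


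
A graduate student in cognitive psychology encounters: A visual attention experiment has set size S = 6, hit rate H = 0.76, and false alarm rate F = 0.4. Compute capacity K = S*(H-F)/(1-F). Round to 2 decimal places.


K = S * (H - F) / (1 - F)
H - F = 0.36
1 - F = 0.6
K = 6 * 0.36 / 0.6
= 3.60


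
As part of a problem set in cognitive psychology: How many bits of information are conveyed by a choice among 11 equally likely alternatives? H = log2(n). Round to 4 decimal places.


H = log2(n)
H = log2(11)
= 3.4594


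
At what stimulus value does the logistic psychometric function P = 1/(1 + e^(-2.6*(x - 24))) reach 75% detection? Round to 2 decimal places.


At P = 0.75: 0.75 = 1/(1 + e^(-k*(x-x0)))
Solving: e^(-k*(x-x0)) = 1/3
x = x0 + ln(3)/k
ln(3) = 1.0986
x = 24 + 1.0986/2.6
= 24 + 0.4225
= 24.42


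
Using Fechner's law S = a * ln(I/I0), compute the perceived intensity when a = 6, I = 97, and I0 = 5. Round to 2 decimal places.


S = 6 * ln(97/5)
I/I0 = 19.4
ln(19.4) = 2.9653
S = 6 * 2.9653
= 17.79


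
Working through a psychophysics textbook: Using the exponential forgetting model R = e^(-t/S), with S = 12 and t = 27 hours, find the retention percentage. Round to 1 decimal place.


R = e^(-t/S)
-t/S = -27/12 = -2.25
R = e^(-2.25) = 0.105399
Percentage = 0.105399 * 100
= 10.5


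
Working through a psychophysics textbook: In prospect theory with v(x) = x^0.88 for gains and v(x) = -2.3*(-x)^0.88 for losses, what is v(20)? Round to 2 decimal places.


Since x = 20 >= 0, use v(x) = x^0.88
20^0.88 = 13.9607
v(20) = 13.96


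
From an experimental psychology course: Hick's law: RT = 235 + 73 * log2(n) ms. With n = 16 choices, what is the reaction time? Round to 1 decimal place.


RT = 235 + 73 * log2(16)
log2(16) = 4.0
RT = 235 + 73 * 4.0
= 235 + 292.0
= 527.0 ms


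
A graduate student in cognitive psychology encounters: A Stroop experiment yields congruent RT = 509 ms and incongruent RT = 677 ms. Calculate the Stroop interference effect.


Stroop effect = RT(incongruent) - RT(congruent)
= 677 - 509
= 168 ms


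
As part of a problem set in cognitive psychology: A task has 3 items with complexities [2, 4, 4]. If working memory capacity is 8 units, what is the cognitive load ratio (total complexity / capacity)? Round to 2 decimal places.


Total complexity = 2 + 4 + 4 = 10
Load = total / capacity = 10 / 8
= 1.25


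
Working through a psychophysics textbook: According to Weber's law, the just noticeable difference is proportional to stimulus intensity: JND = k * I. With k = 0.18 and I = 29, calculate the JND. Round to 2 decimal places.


JND = k * I
JND = 0.18 * 29
= 5.22


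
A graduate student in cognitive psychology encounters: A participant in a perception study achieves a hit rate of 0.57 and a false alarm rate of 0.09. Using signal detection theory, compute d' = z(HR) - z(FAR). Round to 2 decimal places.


d' = z(HR) - z(FAR)
z(0.57) = 0.1764
z(0.09) = -1.3408
d' = 0.1764 - -1.3408
= 1.52


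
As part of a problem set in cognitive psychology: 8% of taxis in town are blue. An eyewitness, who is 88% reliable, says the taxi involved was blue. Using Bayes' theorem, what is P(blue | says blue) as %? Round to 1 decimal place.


P(blue | says blue) = P(says blue | blue)*P(blue) / [P(says blue | blue)*P(blue) + P(says blue | not blue)*P(not blue)]
Numerator = 0.88 * 0.08 = 0.0704
False identification = 0.12 * 0.92 = 0.1104
P = 0.0704 / (0.0704 + 0.1104)
= 0.0704 / 0.1808
As percentage = 38.9


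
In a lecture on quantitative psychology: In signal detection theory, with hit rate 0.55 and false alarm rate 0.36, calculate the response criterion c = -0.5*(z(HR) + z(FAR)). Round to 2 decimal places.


c = -0.5 * (z(HR) + z(FAR))
z(0.55) = 0.1257
z(0.36) = -0.3585
c = -0.5 * (0.1257 + -0.3585)
= -0.5 * -0.2328
= 0.12


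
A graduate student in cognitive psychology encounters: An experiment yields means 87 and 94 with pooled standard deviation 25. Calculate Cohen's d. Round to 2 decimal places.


Cohen's d = (M1 - M2) / S_pooled
= (87 - 94) / 25
= -7 / 25
= -0.28


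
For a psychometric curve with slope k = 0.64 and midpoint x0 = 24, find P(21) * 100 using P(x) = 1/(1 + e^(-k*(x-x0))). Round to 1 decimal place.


P(x) = 1/(1 + e^(-0.64*(21 - 24)))
Exponent = -0.64 * -3 = 1.92
e^(1.92) = 6.820958
P = 1/(1 + 6.820958) = 0.127862
Percentage = 12.8


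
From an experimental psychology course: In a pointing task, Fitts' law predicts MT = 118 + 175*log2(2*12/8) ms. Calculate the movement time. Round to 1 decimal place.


MT = 118 + 175 * log2(2*12/8)
2D/W = 3.0
log2(3.0) = 1.585
MT = 118 + 175 * 1.585
= 395.4 ms


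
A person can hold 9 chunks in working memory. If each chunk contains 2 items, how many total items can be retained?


Total items = chunks * items_per_chunk
= 9 * 2
= 18


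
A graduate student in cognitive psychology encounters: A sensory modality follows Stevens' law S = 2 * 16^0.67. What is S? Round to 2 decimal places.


S = 2 * 16^0.67
16^0.67 = 6.4086
S = 2 * 6.4086
= 12.82


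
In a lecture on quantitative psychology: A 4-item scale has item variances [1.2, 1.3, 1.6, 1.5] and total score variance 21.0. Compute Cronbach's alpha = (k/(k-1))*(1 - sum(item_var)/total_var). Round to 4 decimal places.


alpha = (k/(k-1)) * (1 - sum(s_i^2)/s_total^2)
sum(item variances) = 5.6
k/(k-1) = 4/3 = 1.333333
1 - 5.6/21.0 = 1 - 0.266667 = 0.733333
alpha = 1.333333 * 0.733333
= 0.9778


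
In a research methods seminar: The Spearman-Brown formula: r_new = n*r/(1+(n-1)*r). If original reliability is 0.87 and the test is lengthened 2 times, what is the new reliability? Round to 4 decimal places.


r_new = n*r / (1 + (n-1)*r)
Numerator = 2 * 0.87 = 1.74
Denominator = 1 + 1 * 0.87 = 1.87
r_new = 1.74 / 1.87
= 0.9305


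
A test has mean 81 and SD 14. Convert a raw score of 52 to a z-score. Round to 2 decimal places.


z = (X - mu) / sigma
= (52 - 81) / 14
= -29 / 14
= -2.07


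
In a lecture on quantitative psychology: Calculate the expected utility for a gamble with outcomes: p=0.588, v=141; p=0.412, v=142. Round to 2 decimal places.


EU = sum(p_i * v_i)
0.588 * 141 = 82.908
0.412 * 142 = 58.504
EU = 82.908 + 58.504
= 141.41


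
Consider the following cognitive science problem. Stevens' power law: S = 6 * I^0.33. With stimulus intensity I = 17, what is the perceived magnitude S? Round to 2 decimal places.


S = 6 * 17^0.33
17^0.33 = 2.5471
S = 6 * 2.5471
= 15.28


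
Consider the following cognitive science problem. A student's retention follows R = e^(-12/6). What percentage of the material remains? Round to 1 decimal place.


R = e^(-t/S)
-t/S = -12/6 = -2.0
R = e^(-2.0) = 0.135335
Percentage = 0.135335 * 100
= 13.5


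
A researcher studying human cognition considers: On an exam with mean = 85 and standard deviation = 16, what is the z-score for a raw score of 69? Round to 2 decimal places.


z = (X - mu) / sigma
= (69 - 85) / 16
= -16 / 16
= -1.00


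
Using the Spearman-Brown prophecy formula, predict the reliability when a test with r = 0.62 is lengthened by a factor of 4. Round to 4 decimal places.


r_new = n*r / (1 + (n-1)*r)
Numerator = 4 * 0.62 = 2.48
Denominator = 1 + 3 * 0.62 = 2.86
r_new = 2.48 / 2.86
= 0.8671


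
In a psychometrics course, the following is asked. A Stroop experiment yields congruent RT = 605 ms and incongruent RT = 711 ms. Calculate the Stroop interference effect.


Stroop effect = RT(incongruent) - RT(congruent)
= 711 - 605
= 106 ms


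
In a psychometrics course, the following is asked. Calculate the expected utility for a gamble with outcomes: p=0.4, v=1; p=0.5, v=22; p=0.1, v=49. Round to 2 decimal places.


EU = sum(p_i * v_i)
0.4 * 1 = 0.4
0.5 * 22 = 11.0
0.1 * 49 = 4.9
EU = 0.4 + 11.0 + 4.9
= 16.30


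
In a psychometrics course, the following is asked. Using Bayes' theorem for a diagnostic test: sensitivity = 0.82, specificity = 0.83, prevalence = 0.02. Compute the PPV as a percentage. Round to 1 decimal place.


PPV = (sens * prev) / (sens * prev + (1-spec) * (1-prev))
Numerator = 0.82 * 0.02 = 0.0164
P(positive and no disease) = (1 - spec) * (1 - prev) = (1 - 0.83) * (1 - 0.02) = 0.1666
Denominator = 0.0164 + 0.1666 = 0.183
PPV = 0.0164 / 0.183 = 0.089617
As percentage = 9.0


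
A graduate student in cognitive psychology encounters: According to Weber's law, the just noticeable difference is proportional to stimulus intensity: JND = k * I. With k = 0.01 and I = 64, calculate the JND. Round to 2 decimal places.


JND = k * I
JND = 0.01 * 64
= 0.64


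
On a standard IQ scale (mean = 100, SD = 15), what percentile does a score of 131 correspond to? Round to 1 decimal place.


z = (IQ - mean) / SD
z = (131 - 100) / 15 = 2.0667
Percentile = Phi(2.0667) * 100
Phi(2.0667) = 0.980619
= 98.1


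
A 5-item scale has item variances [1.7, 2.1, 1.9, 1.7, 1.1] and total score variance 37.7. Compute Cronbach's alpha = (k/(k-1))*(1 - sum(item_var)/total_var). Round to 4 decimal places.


alpha = (k/(k-1)) * (1 - sum(s_i^2)/s_total^2)
sum(item variances) = 8.5
k/(k-1) = 5/4 = 1.25
1 - 8.5/37.7 = 1 - 0.225464 = 0.774536
alpha = 1.25 * 0.774536
= 0.9682


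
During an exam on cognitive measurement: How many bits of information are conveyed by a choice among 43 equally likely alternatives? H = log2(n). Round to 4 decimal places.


H = log2(n)
H = log2(43)
= 5.4263


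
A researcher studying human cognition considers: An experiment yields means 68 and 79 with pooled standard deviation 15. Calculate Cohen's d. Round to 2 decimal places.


Cohen's d = (M1 - M2) / S_pooled
= (68 - 79) / 15
= -11 / 15
= -0.73


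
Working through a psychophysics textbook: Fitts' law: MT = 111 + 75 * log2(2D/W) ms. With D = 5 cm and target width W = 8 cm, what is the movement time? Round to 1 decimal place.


MT = 111 + 75 * log2(2*5/8)
2D/W = 1.25
log2(1.25) = 0.3219
MT = 111 + 75 * 0.3219
= 135.1 ms


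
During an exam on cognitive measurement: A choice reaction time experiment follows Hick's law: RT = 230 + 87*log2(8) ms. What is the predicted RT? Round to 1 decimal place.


RT = 230 + 87 * log2(8)
log2(8) = 3.0
RT = 230 + 87 * 3.0
= 230 + 261.0
= 491.0 ms


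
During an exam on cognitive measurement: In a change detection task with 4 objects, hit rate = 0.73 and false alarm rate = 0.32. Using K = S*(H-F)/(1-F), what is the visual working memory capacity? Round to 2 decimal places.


K = S * (H - F) / (1 - F)
H - F = 0.41
1 - F = 0.68
K = 4 * 0.41 / 0.68
= 2.41


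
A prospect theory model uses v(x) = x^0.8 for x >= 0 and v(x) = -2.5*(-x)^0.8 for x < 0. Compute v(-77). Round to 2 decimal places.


Since x = -77 < 0, use v(x) = -lambda*(-x)^alpha
(-x) = 77
77^0.8 = 32.2993
v(-77) = -2.5 * 32.2993
= -80.75


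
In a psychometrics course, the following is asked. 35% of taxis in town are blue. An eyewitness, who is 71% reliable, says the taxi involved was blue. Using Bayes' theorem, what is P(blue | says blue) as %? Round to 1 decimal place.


P(blue | says blue) = P(says blue | blue)*P(blue) / [P(says blue | blue)*P(blue) + P(says blue | not blue)*P(not blue)]
Numerator = 0.71 * 0.35 = 0.2485
False identification = 0.29 * 0.65 = 0.1885
P = 0.2485 / (0.2485 + 0.1885)
= 0.2485 / 0.437
As percentage = 56.9


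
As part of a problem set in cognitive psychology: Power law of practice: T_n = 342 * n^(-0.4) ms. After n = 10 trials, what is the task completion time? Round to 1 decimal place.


T_n = 342 * 10^(-0.4)
10^(-0.4) = 0.398107
T_n = 342 * 0.398107
= 136.2 ms


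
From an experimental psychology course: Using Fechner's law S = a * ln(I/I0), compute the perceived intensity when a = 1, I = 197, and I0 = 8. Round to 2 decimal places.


S = 1 * ln(197/8)
I/I0 = 24.625
ln(24.625) = 3.2038
S = 1 * 3.2038
= 3.20


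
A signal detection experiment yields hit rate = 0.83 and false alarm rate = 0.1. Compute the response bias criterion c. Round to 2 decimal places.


c = -0.5 * (z(HR) + z(FAR))
z(0.83) = 0.9542
z(0.1) = -1.2816
c = -0.5 * (0.9542 + -1.2816)
= -0.5 * -0.3274
= 0.16


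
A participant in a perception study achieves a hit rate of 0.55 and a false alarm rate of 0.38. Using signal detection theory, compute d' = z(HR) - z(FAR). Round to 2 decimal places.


d' = z(HR) - z(FAR)
z(0.55) = 0.1257
z(0.38) = -0.3055
d' = 0.1257 - -0.3055
= 0.43


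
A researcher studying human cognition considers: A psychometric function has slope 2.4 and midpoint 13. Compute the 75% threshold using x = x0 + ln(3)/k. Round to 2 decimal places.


At P = 0.75: 0.75 = 1/(1 + e^(-k*(x-x0)))
Solving: e^(-k*(x-x0)) = 1/3
x = x0 + ln(3)/k
ln(3) = 1.0986
x = 13 + 1.0986/2.4
= 13 + 0.4578
= 13.46


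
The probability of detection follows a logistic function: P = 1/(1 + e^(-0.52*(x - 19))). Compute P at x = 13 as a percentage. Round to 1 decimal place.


P(x) = 1/(1 + e^(-0.52*(13 - 19)))
Exponent = -0.52 * -6 = 3.12
e^(3.12) = 22.64638
P = 1/(1 + 22.64638) = 0.04229
Percentage = 4.2


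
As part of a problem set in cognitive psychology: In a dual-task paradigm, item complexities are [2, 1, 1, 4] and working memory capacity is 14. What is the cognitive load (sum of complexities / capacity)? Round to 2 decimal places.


Total complexity = 2 + 1 + 1 + 4 = 8
Load = total / capacity = 8 / 14
= 0.57


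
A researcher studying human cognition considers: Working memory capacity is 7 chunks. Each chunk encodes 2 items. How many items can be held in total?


Total items = chunks * items_per_chunk
= 7 * 2
= 14


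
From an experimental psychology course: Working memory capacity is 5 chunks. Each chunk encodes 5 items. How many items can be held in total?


Total items = chunks * items_per_chunk
= 5 * 5
= 25


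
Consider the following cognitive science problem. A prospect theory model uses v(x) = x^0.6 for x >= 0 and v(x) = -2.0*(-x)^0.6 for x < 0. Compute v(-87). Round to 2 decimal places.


Since x = -87 < 0, use v(x) = -lambda*(-x)^alpha
(-x) = 87
87^0.6 = 14.5785
v(-87) = -2.0 * 14.5785
= -29.16


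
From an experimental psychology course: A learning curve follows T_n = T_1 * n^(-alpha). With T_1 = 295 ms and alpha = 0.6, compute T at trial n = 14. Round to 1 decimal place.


T_n = 295 * 14^(-0.6)
14^(-0.6) = 0.205269
T_n = 295 * 0.205269
= 60.6 ms


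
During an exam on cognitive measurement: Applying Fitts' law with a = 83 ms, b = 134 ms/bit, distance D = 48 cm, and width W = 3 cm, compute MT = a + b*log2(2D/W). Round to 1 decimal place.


MT = 83 + 134 * log2(2*48/3)
2D/W = 32.0
log2(32.0) = 5.0
MT = 83 + 134 * 5.0
= 753.0 ms


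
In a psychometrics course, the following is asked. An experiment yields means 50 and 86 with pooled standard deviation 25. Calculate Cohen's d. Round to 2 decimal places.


Cohen's d = (M1 - M2) / S_pooled
= (50 - 86) / 25
= -36 / 25
= -1.44


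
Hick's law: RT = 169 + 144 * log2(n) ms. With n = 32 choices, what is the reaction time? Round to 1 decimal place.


RT = 169 + 144 * log2(32)
log2(32) = 5.0
RT = 169 + 144 * 5.0
= 169 + 720.0
= 889.0 ms


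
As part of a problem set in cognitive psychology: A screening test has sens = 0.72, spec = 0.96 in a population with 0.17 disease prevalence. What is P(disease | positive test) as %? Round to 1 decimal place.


PPV = (sens * prev) / (sens * prev + (1-spec) * (1-prev))
Numerator = 0.72 * 0.17 = 0.1224
P(positive and no disease) = (1 - spec) * (1 - prev) = (1 - 0.96) * (1 - 0.17) = 0.0332
Denominator = 0.1224 + 0.0332 = 0.1556
PPV = 0.1224 / 0.1556 = 0.786632
As percentage = 78.7


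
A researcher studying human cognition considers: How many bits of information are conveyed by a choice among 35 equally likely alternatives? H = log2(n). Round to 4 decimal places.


H = log2(n)
H = log2(35)
= 5.1293


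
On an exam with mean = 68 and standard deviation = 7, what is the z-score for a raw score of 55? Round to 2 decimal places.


z = (X - mu) / sigma
= (55 - 68) / 7
= -13 / 7
= -1.86


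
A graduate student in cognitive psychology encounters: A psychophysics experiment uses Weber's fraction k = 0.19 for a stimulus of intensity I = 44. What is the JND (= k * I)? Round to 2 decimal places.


JND = k * I
JND = 0.19 * 44
= 8.36


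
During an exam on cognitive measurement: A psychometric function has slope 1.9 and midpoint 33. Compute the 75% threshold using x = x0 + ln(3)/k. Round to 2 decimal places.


At P = 0.75: 0.75 = 1/(1 + e^(-k*(x-x0)))
Solving: e^(-k*(x-x0)) = 1/3
x = x0 + ln(3)/k
ln(3) = 1.0986
x = 33 + 1.0986/1.9
= 33 + 0.5782
= 33.58


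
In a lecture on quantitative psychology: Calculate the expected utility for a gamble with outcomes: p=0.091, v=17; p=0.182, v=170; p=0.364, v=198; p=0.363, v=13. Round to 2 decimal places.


EU = sum(p_i * v_i)
0.091 * 17 = 1.547
0.182 * 170 = 30.94
0.364 * 198 = 72.072
0.363 * 13 = 4.719
EU = 1.547 + 30.94 + 72.072 + 4.719
= 109.28


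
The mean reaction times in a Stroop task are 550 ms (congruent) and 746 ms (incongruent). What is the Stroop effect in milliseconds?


Stroop effect = RT(incongruent) - RT(congruent)
= 746 - 550
= 196 ms


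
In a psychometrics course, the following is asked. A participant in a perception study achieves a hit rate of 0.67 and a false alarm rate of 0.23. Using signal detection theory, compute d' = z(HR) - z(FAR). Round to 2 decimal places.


d' = z(HR) - z(FAR)
z(0.67) = 0.4399
z(0.23) = -0.7388
d' = 0.4399 - -0.7388
= 1.18


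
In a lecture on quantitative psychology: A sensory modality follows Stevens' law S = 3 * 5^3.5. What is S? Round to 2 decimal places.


S = 3 * 5^3.5
5^3.5 = 279.5085
S = 3 * 279.5085
= 838.53


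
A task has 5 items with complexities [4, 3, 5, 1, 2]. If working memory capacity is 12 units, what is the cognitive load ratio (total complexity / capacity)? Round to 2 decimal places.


Total complexity = 4 + 3 + 5 + 1 + 2 = 15
Load = total / capacity = 15 / 12
= 1.25


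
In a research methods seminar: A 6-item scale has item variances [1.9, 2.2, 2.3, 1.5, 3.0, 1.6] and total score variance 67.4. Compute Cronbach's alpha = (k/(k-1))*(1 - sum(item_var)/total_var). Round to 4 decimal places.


alpha = (k/(k-1)) * (1 - sum(s_i^2)/s_total^2)
sum(item variances) = 12.5
k/(k-1) = 6/5 = 1.2
1 - 12.5/67.4 = 1 - 0.18546 = 0.81454
alpha = 1.2 * 0.81454
= 0.9774


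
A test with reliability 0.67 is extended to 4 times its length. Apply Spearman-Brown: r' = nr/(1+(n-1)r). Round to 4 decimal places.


r_new = n*r / (1 + (n-1)*r)
Numerator = 4 * 0.67 = 2.68
Denominator = 1 + 3 * 0.67 = 3.01
r_new = 2.68 / 3.01
= 0.8904


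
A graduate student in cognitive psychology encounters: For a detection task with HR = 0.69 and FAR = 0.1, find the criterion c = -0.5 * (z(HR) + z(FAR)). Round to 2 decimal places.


c = -0.5 * (z(HR) + z(FAR))
z(0.69) = 0.4959
z(0.1) = -1.2816
c = -0.5 * (0.4959 + -1.2816)
= -0.5 * -0.7857
= 0.39


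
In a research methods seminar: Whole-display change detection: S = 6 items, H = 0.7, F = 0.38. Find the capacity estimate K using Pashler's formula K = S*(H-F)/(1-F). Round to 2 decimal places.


K = S * (H - F) / (1 - F)
H - F = 0.32
1 - F = 0.62
K = 6 * 0.32 / 0.62
= 3.10


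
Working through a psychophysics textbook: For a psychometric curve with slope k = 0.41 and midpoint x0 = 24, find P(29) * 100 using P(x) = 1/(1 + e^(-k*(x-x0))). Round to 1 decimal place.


P(x) = 1/(1 + e^(-0.41*(29 - 24)))
Exponent = -0.41 * 5 = -2.05
e^(-2.05) = 0.128735
P = 1/(1 + 0.128735) = 0.885948
Percentage = 88.6


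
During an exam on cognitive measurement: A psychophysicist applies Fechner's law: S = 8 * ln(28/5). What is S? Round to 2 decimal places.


S = 8 * ln(28/5)
I/I0 = 5.6
ln(5.6) = 1.7228
S = 8 * 1.7228
= 13.78


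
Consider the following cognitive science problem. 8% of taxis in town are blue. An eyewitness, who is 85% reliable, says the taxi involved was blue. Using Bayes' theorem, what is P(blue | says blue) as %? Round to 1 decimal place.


P(blue | says blue) = P(says blue | blue)*P(blue) / [P(says blue | blue)*P(blue) + P(says blue | not blue)*P(not blue)]
Numerator = 0.85 * 0.08 = 0.068
False identification = 0.15 * 0.92 = 0.138
P = 0.068 / (0.068 + 0.138)
= 0.068 / 0.206
As percentage = 33.0


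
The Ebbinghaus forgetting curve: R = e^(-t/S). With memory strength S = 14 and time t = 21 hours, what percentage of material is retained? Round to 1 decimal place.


R = e^(-t/S)
-t/S = -21/14 = -1.5
R = e^(-1.5) = 0.22313
Percentage = 0.22313 * 100
= 22.3


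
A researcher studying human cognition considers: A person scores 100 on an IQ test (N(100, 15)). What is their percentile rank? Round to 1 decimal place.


z = (IQ - mean) / SD
z = (100 - 100) / 15 = 0.0
Percentile = Phi(0.0) * 100
Phi(0.0) = 0.5
= 50.0


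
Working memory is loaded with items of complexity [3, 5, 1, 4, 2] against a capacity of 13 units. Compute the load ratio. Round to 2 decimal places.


Total complexity = 3 + 5 + 1 + 4 + 2 = 15
Load = total / capacity = 15 / 13
= 1.15


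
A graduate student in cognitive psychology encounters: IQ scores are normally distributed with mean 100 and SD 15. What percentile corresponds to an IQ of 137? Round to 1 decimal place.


z = (IQ - mean) / SD
z = (137 - 100) / 15 = 2.4667
Percentile = Phi(2.4667) * 100
Phi(2.4667) = 0.993182
= 99.3


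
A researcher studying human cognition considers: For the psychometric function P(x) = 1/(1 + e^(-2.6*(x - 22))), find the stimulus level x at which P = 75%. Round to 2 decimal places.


At P = 0.75: 0.75 = 1/(1 + e^(-k*(x-x0)))
Solving: e^(-k*(x-x0)) = 1/3
x = x0 + ln(3)/k
ln(3) = 1.0986
x = 22 + 1.0986/2.6
= 22 + 0.4225
= 22.42


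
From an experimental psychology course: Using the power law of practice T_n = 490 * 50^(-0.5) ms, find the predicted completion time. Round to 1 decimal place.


T_n = 490 * 50^(-0.5)
50^(-0.5) = 0.141421
T_n = 490 * 0.141421
= 69.3 ms


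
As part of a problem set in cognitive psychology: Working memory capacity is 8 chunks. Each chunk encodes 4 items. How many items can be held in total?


Total items = chunks * items_per_chunk
= 8 * 4
= 32


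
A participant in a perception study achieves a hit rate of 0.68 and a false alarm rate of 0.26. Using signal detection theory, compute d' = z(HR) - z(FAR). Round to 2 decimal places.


d' = z(HR) - z(FAR)
z(0.68) = 0.4677
z(0.26) = -0.6433
d' = 0.4677 - -0.6433
= 1.11


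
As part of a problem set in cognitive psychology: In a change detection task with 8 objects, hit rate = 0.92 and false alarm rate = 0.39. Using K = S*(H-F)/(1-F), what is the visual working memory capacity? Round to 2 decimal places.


K = S * (H - F) / (1 - F)
H - F = 0.53
1 - F = 0.61
K = 8 * 0.53 / 0.61
= 6.95


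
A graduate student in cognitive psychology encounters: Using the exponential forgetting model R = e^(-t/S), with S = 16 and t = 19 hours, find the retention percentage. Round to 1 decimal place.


R = e^(-t/S)
-t/S = -19/16 = -1.1875
R = e^(-1.1875) = 0.304983
Percentage = 0.304983 * 100
= 30.5


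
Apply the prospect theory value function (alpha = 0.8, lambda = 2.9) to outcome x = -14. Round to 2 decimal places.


Since x = -14 < 0, use v(x) = -lambda*(-x)^alpha
(-x) = 14
14^0.8 = 8.2585
v(-14) = -2.9 * 8.2585
= -23.95


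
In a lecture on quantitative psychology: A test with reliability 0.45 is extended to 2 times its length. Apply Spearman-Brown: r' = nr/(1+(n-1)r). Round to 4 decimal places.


r_new = n*r / (1 + (n-1)*r)
Numerator = 2 * 0.45 = 0.9
Denominator = 1 + 1 * 0.45 = 1.45
r_new = 0.9 / 1.45
= 0.6207


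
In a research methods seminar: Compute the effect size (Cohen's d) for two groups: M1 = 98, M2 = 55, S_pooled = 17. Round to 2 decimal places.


Cohen's d = (M1 - M2) / S_pooled
= (98 - 55) / 17
= 43 / 17
= 2.53


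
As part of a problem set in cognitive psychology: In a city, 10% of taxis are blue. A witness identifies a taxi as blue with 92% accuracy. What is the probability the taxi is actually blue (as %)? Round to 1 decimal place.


P(blue | says blue) = P(says blue | blue)*P(blue) / [P(says blue | blue)*P(blue) + P(says blue | not blue)*P(not blue)]
Numerator = 0.92 * 0.1 = 0.092
False identification = 0.08 * 0.9 = 0.072
P = 0.092 / (0.092 + 0.072)
= 0.092 / 0.164
As percentage = 56.1


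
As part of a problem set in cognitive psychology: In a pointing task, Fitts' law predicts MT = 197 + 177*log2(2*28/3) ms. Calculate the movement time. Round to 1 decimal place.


MT = 197 + 177 * log2(2*28/3)
2D/W = 18.666667
log2(18.666667) = 4.2224
MT = 197 + 177 * 4.2224
= 944.4 ms


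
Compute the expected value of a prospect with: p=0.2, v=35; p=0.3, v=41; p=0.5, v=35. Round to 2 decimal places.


EU = sum(p_i * v_i)
0.2 * 35 = 7.0
0.3 * 41 = 12.3
0.5 * 35 = 17.5
EU = 7.0 + 12.3 + 17.5
= 36.80


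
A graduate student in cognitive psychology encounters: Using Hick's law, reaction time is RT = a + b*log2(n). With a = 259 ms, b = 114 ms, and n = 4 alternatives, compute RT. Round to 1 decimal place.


RT = 259 + 114 * log2(4)
log2(4) = 2.0
RT = 259 + 114 * 2.0
= 259 + 228.0
= 487.0 ms


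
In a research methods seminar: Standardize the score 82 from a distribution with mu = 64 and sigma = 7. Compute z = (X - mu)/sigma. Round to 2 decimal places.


z = (X - mu) / sigma
= (82 - 64) / 7
= 18 / 7
= 2.57


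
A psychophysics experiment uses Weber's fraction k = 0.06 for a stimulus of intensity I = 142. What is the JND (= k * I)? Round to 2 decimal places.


JND = k * I
JND = 0.06 * 142
= 8.52


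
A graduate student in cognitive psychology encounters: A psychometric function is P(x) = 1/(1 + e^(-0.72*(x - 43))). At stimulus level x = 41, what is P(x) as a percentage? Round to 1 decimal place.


P(x) = 1/(1 + e^(-0.72*(41 - 43)))
Exponent = -0.72 * -2 = 1.44
e^(1.44) = 4.220696
P = 1/(1 + 4.220696) = 0.191545
Percentage = 19.2


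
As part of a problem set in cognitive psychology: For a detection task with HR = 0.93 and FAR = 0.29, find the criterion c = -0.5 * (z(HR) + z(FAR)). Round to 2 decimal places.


c = -0.5 * (z(HR) + z(FAR))
z(0.93) = 1.4758
z(0.29) = -0.5534
c = -0.5 * (1.4758 + -0.5534)
= -0.5 * 0.9224
= -0.46


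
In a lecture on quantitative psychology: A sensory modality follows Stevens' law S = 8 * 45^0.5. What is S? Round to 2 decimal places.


S = 8 * 45^0.5
45^0.5 = 6.7082
S = 8 * 6.7082
= 53.67


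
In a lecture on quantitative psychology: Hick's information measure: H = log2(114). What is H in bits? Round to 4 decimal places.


H = log2(n)
H = log2(114)
= 6.8329


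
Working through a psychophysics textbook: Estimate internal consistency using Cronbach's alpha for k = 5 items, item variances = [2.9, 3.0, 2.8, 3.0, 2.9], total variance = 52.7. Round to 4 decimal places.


alpha = (k/(k-1)) * (1 - sum(s_i^2)/s_total^2)
sum(item variances) = 14.6
k/(k-1) = 5/4 = 1.25
1 - 14.6/52.7 = 1 - 0.27704 = 0.72296
alpha = 1.25 * 0.72296
= 0.9037


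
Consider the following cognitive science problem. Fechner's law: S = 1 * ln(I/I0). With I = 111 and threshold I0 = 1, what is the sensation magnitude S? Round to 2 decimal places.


S = 1 * ln(111/1)
I/I0 = 111.0
ln(111.0) = 4.7095
S = 1 * 4.7095
= 4.71


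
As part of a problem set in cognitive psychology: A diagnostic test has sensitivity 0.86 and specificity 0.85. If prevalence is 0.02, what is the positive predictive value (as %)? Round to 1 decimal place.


PPV = (sens * prev) / (sens * prev + (1-spec) * (1-prev))
Numerator = 0.86 * 0.02 = 0.0172
P(positive and no disease) = (1 - spec) * (1 - prev) = (1 - 0.85) * (1 - 0.02) = 0.147
Denominator = 0.0172 + 0.147 = 0.1642
PPV = 0.0172 / 0.1642 = 0.10475
As percentage = 10.5


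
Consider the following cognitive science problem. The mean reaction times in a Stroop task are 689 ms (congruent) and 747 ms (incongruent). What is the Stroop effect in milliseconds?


Stroop effect = RT(incongruent) - RT(congruent)
= 747 - 689
= 58 ms


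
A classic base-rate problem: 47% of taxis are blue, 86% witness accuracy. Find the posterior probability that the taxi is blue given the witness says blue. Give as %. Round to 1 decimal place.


P(blue | says blue) = P(says blue | blue)*P(blue) / [P(says blue | blue)*P(blue) + P(says blue | not blue)*P(not blue)]
Numerator = 0.86 * 0.47 = 0.4042
False identification = 0.14 * 0.53 = 0.0742
P = 0.4042 / (0.4042 + 0.0742)
= 0.4042 / 0.4784
As percentage = 84.5


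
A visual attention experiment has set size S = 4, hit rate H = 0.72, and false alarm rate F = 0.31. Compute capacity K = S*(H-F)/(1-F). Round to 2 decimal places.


K = S * (H - F) / (1 - F)
H - F = 0.41
1 - F = 0.69
K = 4 * 0.41 / 0.69
= 2.38


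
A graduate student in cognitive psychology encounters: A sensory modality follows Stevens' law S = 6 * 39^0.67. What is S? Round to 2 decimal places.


S = 6 * 39^0.67
39^0.67 = 11.6416
S = 6 * 11.6416
= 69.85


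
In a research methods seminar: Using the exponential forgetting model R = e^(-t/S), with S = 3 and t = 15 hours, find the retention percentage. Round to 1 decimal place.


R = e^(-t/S)
-t/S = -15/3 = -5.0
R = e^(-5.0) = 0.006738
Percentage = 0.006738 * 100
= 0.7


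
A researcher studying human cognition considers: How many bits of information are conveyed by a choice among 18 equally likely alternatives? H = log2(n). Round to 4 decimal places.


H = log2(n)
H = log2(18)
= 4.1699


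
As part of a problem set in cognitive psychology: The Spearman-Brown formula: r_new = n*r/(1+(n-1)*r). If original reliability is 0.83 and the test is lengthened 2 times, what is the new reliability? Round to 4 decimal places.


r_new = n*r / (1 + (n-1)*r)
Numerator = 2 * 0.83 = 1.66
Denominator = 1 + 1 * 0.83 = 1.83
r_new = 1.66 / 1.83
= 0.9071


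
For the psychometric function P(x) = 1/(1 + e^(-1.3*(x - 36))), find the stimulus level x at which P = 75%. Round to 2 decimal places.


At P = 0.75: 0.75 = 1/(1 + e^(-k*(x-x0)))
Solving: e^(-k*(x-x0)) = 1/3
x = x0 + ln(3)/k
ln(3) = 1.0986
x = 36 + 1.0986/1.3
= 36 + 0.8451
= 36.85


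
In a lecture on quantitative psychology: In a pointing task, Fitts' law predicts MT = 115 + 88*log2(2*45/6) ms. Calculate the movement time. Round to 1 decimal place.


MT = 115 + 88 * log2(2*45/6)
2D/W = 15.0
log2(15.0) = 3.9069
MT = 115 + 88 * 3.9069
= 458.8 ms


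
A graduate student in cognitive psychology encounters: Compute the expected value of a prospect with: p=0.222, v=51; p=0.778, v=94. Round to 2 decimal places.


EU = sum(p_i * v_i)
0.222 * 51 = 11.322
0.778 * 94 = 73.132
EU = 11.322 + 73.132
= 84.45


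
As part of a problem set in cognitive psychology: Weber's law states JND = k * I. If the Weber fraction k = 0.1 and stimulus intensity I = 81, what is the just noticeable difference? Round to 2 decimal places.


JND = k * I
JND = 0.1 * 81
= 8.10


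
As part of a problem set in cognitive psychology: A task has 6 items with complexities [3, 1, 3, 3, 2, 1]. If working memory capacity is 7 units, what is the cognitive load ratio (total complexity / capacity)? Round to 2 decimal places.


Total complexity = 3 + 1 + 3 + 3 + 2 + 1 = 13
Load = total / capacity = 13 / 7
= 1.86


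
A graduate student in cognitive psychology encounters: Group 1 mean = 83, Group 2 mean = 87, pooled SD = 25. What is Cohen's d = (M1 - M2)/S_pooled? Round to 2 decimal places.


Cohen's d = (M1 - M2) / S_pooled
= (83 - 87) / 25
= -4 / 25
= -0.16


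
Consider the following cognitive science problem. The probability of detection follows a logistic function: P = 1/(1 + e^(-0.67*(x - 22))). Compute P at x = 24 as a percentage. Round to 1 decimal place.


P(x) = 1/(1 + e^(-0.67*(24 - 22)))
Exponent = -0.67 * 2 = -1.34
e^(-1.34) = 0.261846
P = 1/(1 + 0.261846) = 0.79249
Percentage = 79.2


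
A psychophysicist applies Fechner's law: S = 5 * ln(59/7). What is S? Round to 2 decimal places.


S = 5 * ln(59/7)
I/I0 = 8.428571
ln(8.428571) = 2.1316
S = 5 * 2.1316
= 10.66


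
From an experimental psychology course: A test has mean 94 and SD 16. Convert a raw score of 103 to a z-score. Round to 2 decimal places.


z = (X - mu) / sigma
= (103 - 94) / 16
= 9 / 16
= 0.56


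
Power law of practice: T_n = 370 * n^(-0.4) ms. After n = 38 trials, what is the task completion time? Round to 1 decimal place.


T_n = 370 * 38^(-0.4)
38^(-0.4) = 0.233392
T_n = 370 * 0.233392
= 86.4 ms


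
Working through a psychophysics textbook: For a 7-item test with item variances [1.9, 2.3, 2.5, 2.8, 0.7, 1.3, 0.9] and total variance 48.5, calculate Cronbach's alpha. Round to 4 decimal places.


alpha = (k/(k-1)) * (1 - sum(s_i^2)/s_total^2)
sum(item variances) = 12.4
k/(k-1) = 7/6 = 1.166667
1 - 12.4/48.5 = 1 - 0.25567 = 0.74433
alpha = 1.166667 * 0.74433
= 0.8684


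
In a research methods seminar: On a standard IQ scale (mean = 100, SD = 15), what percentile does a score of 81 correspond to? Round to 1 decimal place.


z = (IQ - mean) / SD
z = (81 - 100) / 15 = -1.2667
Percentile = Phi(-1.2667) * 100
Phi(-1.2667) = 0.102631
= 10.3


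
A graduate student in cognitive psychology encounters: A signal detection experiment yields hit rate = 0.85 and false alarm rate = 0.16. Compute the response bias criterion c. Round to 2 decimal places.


c = -0.5 * (z(HR) + z(FAR))
z(0.85) = 1.0364
z(0.16) = -0.9945
c = -0.5 * (1.0364 + -0.9945)
= -0.5 * 0.0419
= -0.02


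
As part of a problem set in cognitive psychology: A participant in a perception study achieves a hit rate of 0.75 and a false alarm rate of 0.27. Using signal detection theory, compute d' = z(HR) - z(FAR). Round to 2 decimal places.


d' = z(HR) - z(FAR)
z(0.75) = 0.6745
z(0.27) = -0.6128
d' = 0.6745 - -0.6128
= 1.29


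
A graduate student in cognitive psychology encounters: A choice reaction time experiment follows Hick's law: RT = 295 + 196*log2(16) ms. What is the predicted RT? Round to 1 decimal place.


RT = 295 + 196 * log2(16)
log2(16) = 4.0
RT = 295 + 196 * 4.0
= 295 + 784.0
= 1079.0 ms


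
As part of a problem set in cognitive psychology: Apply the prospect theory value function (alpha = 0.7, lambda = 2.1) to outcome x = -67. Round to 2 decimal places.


Since x = -67 < 0, use v(x) = -lambda*(-x)^alpha
(-x) = 67
67^0.7 = 18.9781
v(-67) = -2.1 * 18.9781
= -39.85


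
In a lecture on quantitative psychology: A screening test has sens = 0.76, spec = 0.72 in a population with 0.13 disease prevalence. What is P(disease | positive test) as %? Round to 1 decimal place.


PPV = (sens * prev) / (sens * prev + (1-spec) * (1-prev))
Numerator = 0.76 * 0.13 = 0.0988
P(positive and no disease) = (1 - spec) * (1 - prev) = (1 - 0.72) * (1 - 0.13) = 0.2436
Denominator = 0.0988 + 0.2436 = 0.3424
PPV = 0.0988 / 0.3424 = 0.288551
As percentage = 28.9


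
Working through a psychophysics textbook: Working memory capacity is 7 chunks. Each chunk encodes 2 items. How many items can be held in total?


Total items = chunks * items_per_chunk
= 7 * 2
= 14


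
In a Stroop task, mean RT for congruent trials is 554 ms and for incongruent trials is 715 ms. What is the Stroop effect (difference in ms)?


Stroop effect = RT(incongruent) - RT(congruent)
= 715 - 554
= 161 ms


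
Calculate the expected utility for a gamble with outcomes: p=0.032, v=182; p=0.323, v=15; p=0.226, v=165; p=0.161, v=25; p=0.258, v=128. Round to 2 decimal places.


EU = sum(p_i * v_i)
0.032 * 182 = 5.824
0.323 * 15 = 4.845
0.226 * 165 = 37.29
0.161 * 25 = 4.025
0.258 * 128 = 33.024
EU = 5.824 + 4.845 + 37.29 + 4.025 + 33.024
= 85.01


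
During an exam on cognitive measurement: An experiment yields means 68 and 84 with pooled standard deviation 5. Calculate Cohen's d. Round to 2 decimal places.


Cohen's d = (M1 - M2) / S_pooled
= (68 - 84) / 5
= -16 / 5
= -3.20


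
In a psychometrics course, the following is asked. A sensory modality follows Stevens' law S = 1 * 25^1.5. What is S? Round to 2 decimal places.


S = 1 * 25^1.5
25^1.5 = 125.0
S = 1 * 125.0
= 125.00


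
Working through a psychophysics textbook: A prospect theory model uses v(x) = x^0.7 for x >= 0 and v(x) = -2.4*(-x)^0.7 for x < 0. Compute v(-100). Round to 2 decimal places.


Since x = -100 < 0, use v(x) = -lambda*(-x)^alpha
(-x) = 100
100^0.7 = 25.1189
v(-100) = -2.4 * 25.1189
= -60.29


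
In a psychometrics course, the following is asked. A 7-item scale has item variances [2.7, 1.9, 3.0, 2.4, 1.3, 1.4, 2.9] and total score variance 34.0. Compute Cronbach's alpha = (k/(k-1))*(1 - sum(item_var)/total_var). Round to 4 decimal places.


alpha = (k/(k-1)) * (1 - sum(s_i^2)/s_total^2)
sum(item variances) = 15.6
k/(k-1) = 7/6 = 1.166667
1 - 15.6/34.0 = 1 - 0.458824 = 0.541176
alpha = 1.166667 * 0.541176
= 0.6314


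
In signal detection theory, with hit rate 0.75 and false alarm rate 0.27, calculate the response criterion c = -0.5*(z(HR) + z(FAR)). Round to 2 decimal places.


c = -0.5 * (z(HR) + z(FAR))
z(0.75) = 0.6745
z(0.27) = -0.6128
c = -0.5 * (0.6745 + -0.6128)
= -0.5 * 0.0617
= -0.03


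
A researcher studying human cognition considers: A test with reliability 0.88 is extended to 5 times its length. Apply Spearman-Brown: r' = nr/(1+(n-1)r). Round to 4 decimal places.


r_new = n*r / (1 + (n-1)*r)
Numerator = 5 * 0.88 = 4.4
Denominator = 1 + 4 * 0.88 = 4.52
r_new = 4.4 / 4.52
= 0.9735


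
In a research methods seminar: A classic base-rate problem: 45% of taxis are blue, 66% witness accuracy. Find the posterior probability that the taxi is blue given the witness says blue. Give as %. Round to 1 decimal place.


P(blue | says blue) = P(says blue | blue)*P(blue) / [P(says blue | blue)*P(blue) + P(says blue | not blue)*P(not blue)]
Numerator = 0.66 * 0.45 = 0.297
False identification = 0.34 * 0.55 = 0.187
P = 0.297 / (0.297 + 0.187)
= 0.297 / 0.484
As percentage = 61.4


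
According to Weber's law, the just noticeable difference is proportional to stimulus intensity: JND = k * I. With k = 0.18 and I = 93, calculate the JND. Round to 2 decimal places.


JND = k * I
JND = 0.18 * 93
= 16.74


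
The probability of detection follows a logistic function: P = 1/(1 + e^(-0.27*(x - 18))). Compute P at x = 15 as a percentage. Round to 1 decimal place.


P(x) = 1/(1 + e^(-0.27*(15 - 18)))
Exponent = -0.27 * -3 = 0.81
e^(0.81) = 2.247908
P = 1/(1 + 2.247908) = 0.30789
Percentage = 30.8


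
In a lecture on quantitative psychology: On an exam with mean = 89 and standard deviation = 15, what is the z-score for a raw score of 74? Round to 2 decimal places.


z = (X - mu) / sigma
= (74 - 89) / 15
= -15 / 15
= -1.00


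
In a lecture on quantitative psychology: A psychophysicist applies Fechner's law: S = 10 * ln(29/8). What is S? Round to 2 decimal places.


S = 10 * ln(29/8)
I/I0 = 3.625
ln(3.625) = 1.2879
S = 10 * 1.2879
= 12.88


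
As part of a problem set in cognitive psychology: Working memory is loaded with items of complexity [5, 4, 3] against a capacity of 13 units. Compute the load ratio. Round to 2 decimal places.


Total complexity = 5 + 4 + 3 = 12
Load = total / capacity = 12 / 13
= 0.92


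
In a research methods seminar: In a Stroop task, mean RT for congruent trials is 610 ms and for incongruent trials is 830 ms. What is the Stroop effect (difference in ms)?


Stroop effect = RT(incongruent) - RT(congruent)
= 830 - 610
= 220 ms
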